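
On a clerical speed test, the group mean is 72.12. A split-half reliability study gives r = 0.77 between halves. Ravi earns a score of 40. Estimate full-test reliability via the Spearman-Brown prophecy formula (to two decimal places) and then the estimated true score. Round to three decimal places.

Spearman-Brown: ρ = 2r/(1 + r) = 2(0.77)/(1 + 0.77) = 1.540/1.77 = 0.8701 → 0.87
Weight the observed score by reliability and the mean by (1 − reliability): T̂ = 0.87·40 + 0.13·72.12 = 34.80 + 9.3756 = 44.1756.

44.176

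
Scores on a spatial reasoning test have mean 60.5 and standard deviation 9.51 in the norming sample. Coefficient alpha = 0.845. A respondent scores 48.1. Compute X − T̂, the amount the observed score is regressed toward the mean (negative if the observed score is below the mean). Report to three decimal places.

Regress the observed score toward the mean by the unreliability: T̂ = 0.845·48.1 + 0.155·60.5 = 40.6445 + 9.3775 = 50.02200.
X − T̂ = 48.1 − 50.0220 = -1.9220 → -1.922

-1.922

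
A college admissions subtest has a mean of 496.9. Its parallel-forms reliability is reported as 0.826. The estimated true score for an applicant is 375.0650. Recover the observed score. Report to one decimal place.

T̂ = ρX + (1 − ρ)μ  ⇒  X = (T̂ − (1 − ρ)μ) / ρ
X = (375.0650 − 0.174 × 496.9) / 0.826 = (375.0650 − 86.4606) / 0.826 = 288.6044 / 0.826 = 349.400

349.4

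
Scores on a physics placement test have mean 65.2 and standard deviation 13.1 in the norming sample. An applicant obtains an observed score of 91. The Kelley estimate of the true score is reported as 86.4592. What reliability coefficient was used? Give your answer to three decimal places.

T̂ = ρX + (1 − ρ)μ  ⇒  T̂ − μ = ρ(X − μ)
ρ = (T̂ − μ)/(X − μ) = (86.4592 − 65.2) / (91 − 65.2) = 21.2592 / 25.8 = 0.82400

0.824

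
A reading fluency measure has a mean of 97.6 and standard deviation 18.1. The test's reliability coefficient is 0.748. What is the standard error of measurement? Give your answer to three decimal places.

9.086

SEM = SD · √(1 − ρ) = 18.1 × √0.252 = 18.1 × 0.5020 = 9.0861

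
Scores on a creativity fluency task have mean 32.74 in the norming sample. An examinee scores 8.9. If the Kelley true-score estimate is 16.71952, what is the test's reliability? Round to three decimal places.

0.672

T̂ = ρX + (1 − ρ)μ  ⇒  T̂ − μ = ρ(X − μ)
ρ = (T̂ − μ)/(X − μ) = (16.71952 − 32.74) / (8.9 − 32.74) = -16.02048 / -23.84 = 0.67200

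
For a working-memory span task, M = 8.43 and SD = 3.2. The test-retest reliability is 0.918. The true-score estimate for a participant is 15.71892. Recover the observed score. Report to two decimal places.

16.37

T̂ = ρX + (1 − ρ)μ  ⇒  X = (T̂ − (1 − ρ)μ) / ρ
X = (15.71892 − 0.082 × 8.43) / 0.918 = (15.71892 − 0.69126) / 0.918 = 15.02766 / 0.918 = 16.3700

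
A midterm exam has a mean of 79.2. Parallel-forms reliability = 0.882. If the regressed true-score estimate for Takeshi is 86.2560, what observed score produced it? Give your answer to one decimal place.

87.2

T̂ = ρX + (1 − ρ)μ  ⇒  X = (T̂ − (1 − ρ)μ) / ρ
X = (86.2560 − 0.118 × 79.2) / 0.882 = (86.2560 − 9.3456) / 0.882 = 76.9104 / 0.882 = 87.200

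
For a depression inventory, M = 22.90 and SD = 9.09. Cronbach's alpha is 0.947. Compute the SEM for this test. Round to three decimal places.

2.093

SEM = SD · √(1 − ρ) = 9.09 × √0.053 = 9.09 × 0.2302 = 2.0927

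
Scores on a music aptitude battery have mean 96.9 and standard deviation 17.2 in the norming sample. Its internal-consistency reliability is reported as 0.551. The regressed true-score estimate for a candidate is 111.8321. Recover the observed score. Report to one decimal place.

T̂ = ρX + (1 − ρ)μ  ⇒  X = (T̂ − (1 − ρ)μ) / ρ
X = (111.8321 − 0.449 × 96.9) / 0.551 = (111.8321 − 43.5081) / 0.551 = 68.3240 / 0.551 = 124.000

124.0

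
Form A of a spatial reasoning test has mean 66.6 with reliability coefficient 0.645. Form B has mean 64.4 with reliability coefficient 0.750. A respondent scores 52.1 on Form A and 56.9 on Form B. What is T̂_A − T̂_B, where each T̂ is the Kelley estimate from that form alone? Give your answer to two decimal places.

T̂_A = 0.645(52.1) + 0.355(66.6) = 57.2475
T̂_B = 0.750(56.9) + 0.250(64.4) = 58.7750
T̂_A − T̂_B = -1.5275

-1.53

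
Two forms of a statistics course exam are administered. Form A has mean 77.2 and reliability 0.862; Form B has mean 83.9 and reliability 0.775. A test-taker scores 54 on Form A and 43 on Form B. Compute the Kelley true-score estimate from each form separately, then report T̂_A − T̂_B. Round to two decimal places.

5.00

T̂_A = 0.862(54) + 0.138(77.2) = 57.2016
T̂_B = 0.775(43) + 0.225(83.9) = 52.2025
T̂_A − T̂_B = 4.9991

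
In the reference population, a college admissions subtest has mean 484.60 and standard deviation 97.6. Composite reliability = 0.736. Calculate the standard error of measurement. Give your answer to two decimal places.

SEM = SD · √(1 − ρ) = 97.6 × √0.264 = 97.6 × 0.5138 = 50.148

50.15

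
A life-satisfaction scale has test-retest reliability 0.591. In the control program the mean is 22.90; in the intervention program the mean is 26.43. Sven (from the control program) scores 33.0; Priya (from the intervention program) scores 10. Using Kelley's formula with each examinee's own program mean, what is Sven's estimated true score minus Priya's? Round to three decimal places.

T̂_Sven = 0.591(33.0) + 0.409(22.90) = 28.86910
T̂_Priya = 0.591(10) + 0.409(26.43) = 16.71987
Difference = 28.86910 − 16.71987 = 12.14923

12.149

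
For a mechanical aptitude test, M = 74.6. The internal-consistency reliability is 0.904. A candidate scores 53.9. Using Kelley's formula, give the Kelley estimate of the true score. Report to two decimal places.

55.89

Kelley's formula gives T̂ = 0.904·53.9 + 0.096·74.6 = 48.7256 + 7.1616 = 55.887.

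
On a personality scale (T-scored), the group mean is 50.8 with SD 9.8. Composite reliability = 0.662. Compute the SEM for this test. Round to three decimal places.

5.698

SEM = SD · √(1 − ρ) = 9.8 × √0.338 = 9.8 × 0.5814 = 5.6975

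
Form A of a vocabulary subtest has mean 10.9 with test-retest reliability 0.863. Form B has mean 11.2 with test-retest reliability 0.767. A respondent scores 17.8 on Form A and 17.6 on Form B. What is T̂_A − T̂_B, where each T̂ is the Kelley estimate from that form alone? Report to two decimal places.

T̂_A = 0.863(17.8) + 0.137(10.9) = 16.8547
T̂_B = 0.767(17.6) + 0.233(11.2) = 16.1088
T̂_A − T̂_B = 0.7459

0.75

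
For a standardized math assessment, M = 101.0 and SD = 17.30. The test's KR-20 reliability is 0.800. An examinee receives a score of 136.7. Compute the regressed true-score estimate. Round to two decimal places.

T̂ = ρX + (1 − ρ)μ
  = 0.800 × 136.7 + 0.200 × 101.0
  = 109.3600 + 20.2000
  = 129.560
  ≈ 129.56

129.56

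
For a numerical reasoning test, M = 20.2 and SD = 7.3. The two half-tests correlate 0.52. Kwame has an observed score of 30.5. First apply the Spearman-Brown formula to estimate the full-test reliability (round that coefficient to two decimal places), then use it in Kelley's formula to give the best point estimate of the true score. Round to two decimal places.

Spearman-Brown: ρ = 2r/(1 + r) = 2(0.52)/(1 + 0.52) = 1.040/1.52 = 0.6842 → 0.68
Regress the observed score toward the mean by the unreliability: T̂ = 0.68·30.5 + 0.32·20.2 = 20.740 + 6.464 = 27.204.

27.20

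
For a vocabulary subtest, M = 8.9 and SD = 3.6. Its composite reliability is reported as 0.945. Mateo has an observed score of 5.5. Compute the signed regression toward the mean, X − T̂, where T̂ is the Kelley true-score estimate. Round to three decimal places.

Kelley's formula gives T̂ = 0.945·5.5 + 0.055·8.9 = 5.1975 + 0.4895 = 5.68700.
X − T̂ = 5.5 − 5.6870 = -0.1870 → -0.187

-0.187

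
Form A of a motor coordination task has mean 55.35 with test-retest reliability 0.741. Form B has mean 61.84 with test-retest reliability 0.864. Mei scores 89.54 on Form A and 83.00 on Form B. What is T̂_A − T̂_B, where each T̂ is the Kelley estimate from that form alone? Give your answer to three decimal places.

T̂_A = 0.741(89.54) + 0.259(55.35) = 80.68479
T̂_B = 0.864(83.00) + 0.136(61.84) = 80.12224
T̂_A − T̂_B = 0.56255

0.563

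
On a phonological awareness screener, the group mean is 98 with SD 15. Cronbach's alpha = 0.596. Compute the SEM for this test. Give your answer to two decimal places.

9.53

SEM = SD · √(1 − ρ) = 15 × √0.404 = 15 × 0.6356 = 9.534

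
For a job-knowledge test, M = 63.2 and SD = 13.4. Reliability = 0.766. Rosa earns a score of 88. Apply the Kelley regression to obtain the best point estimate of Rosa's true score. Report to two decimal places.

82.20

T̂ = 0.766(88) + 0.234(63.2) = 67.408 + 14.7888 = 82.197 → 82.20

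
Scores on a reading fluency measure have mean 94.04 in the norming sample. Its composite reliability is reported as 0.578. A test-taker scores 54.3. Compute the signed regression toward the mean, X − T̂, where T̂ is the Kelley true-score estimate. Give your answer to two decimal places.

-16.77

T̂ = 0.578(54.3) + 0.422(94.04) = 31.3854 + 39.68488 = 71.0703 → 71.070
X − T̂ = 54.3 − 71.070 = -16.770 → -16.77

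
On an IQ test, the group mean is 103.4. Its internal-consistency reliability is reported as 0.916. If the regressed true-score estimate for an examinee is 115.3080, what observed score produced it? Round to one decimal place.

T̂ = ρX + (1 − ρ)μ  ⇒  X = (T̂ − (1 − ρ)μ) / ρ
X = (115.3080 − 0.084 × 103.4) / 0.916 = (115.3080 − 8.6856) / 0.916 = 106.6224 / 0.916 = 116.400

116.4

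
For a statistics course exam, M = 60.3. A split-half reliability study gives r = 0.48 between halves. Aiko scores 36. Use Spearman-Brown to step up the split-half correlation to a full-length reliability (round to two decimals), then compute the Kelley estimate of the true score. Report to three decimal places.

44.505

Spearman-Brown: ρ = 2r/(1 + r) = 2(0.48)/(1 + 0.48) = 0.960/1.48 = 0.6486 → 0.65
T̂ = ρX + (1 − ρ)μ
  = 0.65 × 36 + 0.35 × 60.3
  = 23.40 + 21.105
  = 44.5050
  ≈ 44.505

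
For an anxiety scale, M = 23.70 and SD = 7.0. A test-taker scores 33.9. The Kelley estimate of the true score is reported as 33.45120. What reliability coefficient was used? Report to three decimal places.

T̂ = ρX + (1 − ρ)μ  ⇒  T̂ − μ = ρ(X − μ)
ρ = (T̂ − μ)/(X − μ) = (33.45120 − 23.70) / (33.9 − 23.70) = 9.75120 / 10.20 = 0.95600

0.956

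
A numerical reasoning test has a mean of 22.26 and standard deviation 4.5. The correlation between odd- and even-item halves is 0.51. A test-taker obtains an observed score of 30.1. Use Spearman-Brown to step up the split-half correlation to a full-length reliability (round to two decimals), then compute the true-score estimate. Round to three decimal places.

27.591

Spearman-Brown: ρ = 2r/(1 + r) = 2(0.51)/(1 + 0.51) = 1.020/1.51 = 0.6755 → 0.68
Regress the observed score toward the mean by the unreliability: T̂ = 0.68·30.1 + 0.32·22.26 = 20.468 + 7.1232 = 27.5912.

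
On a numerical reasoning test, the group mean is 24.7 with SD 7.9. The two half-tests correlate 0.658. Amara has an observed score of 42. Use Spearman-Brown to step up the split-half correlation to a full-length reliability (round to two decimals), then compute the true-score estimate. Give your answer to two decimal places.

Spearman-Brown: ρ = 2r/(1 + r) = 2(0.658)/(1 + 0.658) = 1.3160/1.658 = 0.7937 → 0.79
Regress the observed score toward the mean by the unreliability: T̂ = 0.79·42 + 0.21·24.7 = 33.18 + 5.187 = 38.367.

38.37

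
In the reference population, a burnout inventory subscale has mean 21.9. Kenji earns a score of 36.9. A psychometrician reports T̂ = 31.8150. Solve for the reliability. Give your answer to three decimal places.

0.661

T̂ = ρX + (1 − ρ)μ  ⇒  T̂ − μ = ρ(X − μ)
ρ = (T̂ − μ)/(X − μ) = (31.8150 − 21.9) / (36.9 − 21.9) = 9.9150 / 15.0 = 0.66100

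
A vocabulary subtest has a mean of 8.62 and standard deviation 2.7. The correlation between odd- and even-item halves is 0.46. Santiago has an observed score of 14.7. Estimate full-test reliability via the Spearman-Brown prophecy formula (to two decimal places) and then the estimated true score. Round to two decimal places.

12.45

Spearman-Brown: ρ = 2r/(1 + r) = 2(0.46)/(1 + 0.46) = 0.920/1.46 = 0.6301 → 0.63
T̂ = ρX + (1 − ρ)μ
  = 0.63 × 14.7 + 0.37 × 8.62
  = 9.261 + 3.1894
  = 12.450
  ≈ 12.45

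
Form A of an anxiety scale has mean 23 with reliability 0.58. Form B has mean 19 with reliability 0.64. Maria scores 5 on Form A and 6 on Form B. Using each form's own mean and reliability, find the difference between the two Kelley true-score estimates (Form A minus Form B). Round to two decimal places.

T̂_A = 0.58(5) + 0.42(23) = 12.5600
T̂_B = 0.64(6) + 0.36(19) = 10.6800
T̂_A − T̂_B = 1.8800

1.88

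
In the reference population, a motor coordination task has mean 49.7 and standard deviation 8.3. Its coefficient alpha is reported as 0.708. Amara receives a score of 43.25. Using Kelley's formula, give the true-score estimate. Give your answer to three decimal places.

45.133

Kelley's formula gives T̂ = 0.708·43.25 + 0.292·49.7 = 30.62100 + 14.5124 = 45.1334.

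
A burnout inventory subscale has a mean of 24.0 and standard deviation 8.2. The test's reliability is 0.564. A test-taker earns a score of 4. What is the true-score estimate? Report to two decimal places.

12.72

T̂ = 0.564(4) + 0.436(24.0) = 2.256 + 10.4640 = 12.720 → 12.72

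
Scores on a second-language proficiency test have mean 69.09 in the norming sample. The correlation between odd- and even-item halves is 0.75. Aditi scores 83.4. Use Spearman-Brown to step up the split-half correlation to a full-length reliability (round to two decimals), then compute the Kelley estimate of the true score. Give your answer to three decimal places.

81.397

Spearman-Brown: ρ = 2r/(1 + r) = 2(0.75)/(1 + 0.75) = 1.500/1.75 = 0.8571 → 0.86
T̂ = 0.86(83.4) + 0.14(69.09) = 71.724 + 9.6726 = 81.3966 → 81.397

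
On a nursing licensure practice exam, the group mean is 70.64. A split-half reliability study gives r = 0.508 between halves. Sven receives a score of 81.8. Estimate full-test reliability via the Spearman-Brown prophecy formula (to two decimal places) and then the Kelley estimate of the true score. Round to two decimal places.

78.12

Spearman-Brown: ρ = 2r/(1 + r) = 2(0.508)/(1 + 0.508) = 1.0160/1.508 = 0.6737 → 0.67
Weight the observed score by reliability and the mean by (1 − reliability): T̂ = 0.67·81.8 + 0.33·70.64 = 54.806 + 23.3112 = 78.117.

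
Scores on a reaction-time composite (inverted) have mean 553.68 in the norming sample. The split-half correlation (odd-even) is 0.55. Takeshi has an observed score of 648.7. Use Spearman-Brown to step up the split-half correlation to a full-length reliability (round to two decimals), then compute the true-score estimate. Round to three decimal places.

Spearman-Brown: ρ = 2r/(1 + r) = 2(0.55)/(1 + 0.55) = 1.100/1.55 = 0.7097 → 0.71
Kelley's formula gives T̂ = 0.71·648.7 + 0.29·553.68 = 460.577 + 160.5672 = 621.1442.

621.144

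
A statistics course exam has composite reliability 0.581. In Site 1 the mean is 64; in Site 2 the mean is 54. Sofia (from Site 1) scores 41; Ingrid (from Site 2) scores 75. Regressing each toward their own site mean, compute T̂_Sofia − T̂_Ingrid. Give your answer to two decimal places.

T̂_Sofia = 0.581(41) + 0.419(64) = 50.6370
T̂_Ingrid = 0.581(75) + 0.419(54) = 66.2010
Difference = 50.6370 − 66.2010 = -15.5640

-15.56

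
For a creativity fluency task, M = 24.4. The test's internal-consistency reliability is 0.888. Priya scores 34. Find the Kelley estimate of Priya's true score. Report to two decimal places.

32.92

T̂ = 0.888(34) + 0.112(24.4) = 30.192 + 2.7328 = 32.925 → 32.92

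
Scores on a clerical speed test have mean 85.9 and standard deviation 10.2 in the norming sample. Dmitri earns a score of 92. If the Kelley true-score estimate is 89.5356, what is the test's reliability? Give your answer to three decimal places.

0.596

T̂ = ρX + (1 − ρ)μ  ⇒  T̂ − μ = ρ(X − μ)
ρ = (T̂ − μ)/(X − μ) = (89.5356 − 85.9) / (92 − 85.9) = 3.6356 / 6.1 = 0.59600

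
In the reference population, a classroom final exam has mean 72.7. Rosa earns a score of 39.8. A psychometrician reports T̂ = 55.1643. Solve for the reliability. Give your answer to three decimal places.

T̂ = ρX + (1 − ρ)μ  ⇒  T̂ − μ = ρ(X − μ)
ρ = (T̂ − μ)/(X − μ) = (55.1643 − 72.7) / (39.8 − 72.7) = -17.5357 / -32.9 = 0.53300

0.533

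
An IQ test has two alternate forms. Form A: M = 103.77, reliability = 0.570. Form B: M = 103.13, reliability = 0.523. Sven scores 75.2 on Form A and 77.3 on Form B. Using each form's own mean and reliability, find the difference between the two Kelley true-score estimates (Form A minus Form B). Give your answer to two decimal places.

-2.14

T̂_A = 0.570(75.2) + 0.430(103.77) = 87.4851
T̂_B = 0.523(77.3) + 0.477(103.13) = 89.6209
T̂_A − T̂_B = -2.1358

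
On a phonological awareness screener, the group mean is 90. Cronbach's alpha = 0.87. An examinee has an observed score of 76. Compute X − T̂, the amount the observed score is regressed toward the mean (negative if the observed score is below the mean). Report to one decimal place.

-1.8

T̂ = ρX + (1 − ρ)μ
  = 0.87 × 76 + 0.13 × 90
  = 66.12 + 11.70
  = 77.820
  ≈ 77.82
X − T̂ = 76 − 77.82 = -1.82 → -1.8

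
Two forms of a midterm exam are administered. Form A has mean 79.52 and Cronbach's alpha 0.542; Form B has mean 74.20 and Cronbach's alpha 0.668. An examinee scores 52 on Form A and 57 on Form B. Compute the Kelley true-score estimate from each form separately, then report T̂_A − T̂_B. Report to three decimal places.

1.894

T̂_A = 0.542(52) + 0.458(79.52) = 64.60416
T̂_B = 0.668(57) + 0.332(74.20) = 62.71040
T̂_A − T̂_B = 1.89376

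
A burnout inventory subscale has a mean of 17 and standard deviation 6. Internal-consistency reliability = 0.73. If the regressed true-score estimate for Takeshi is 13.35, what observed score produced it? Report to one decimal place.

12.0

T̂ = ρX + (1 − ρ)μ  ⇒  X = (T̂ − (1 − ρ)μ) / ρ
X = (13.35 − 0.27 × 17) / 0.73 = (13.35 − 4.59) / 0.73 = 8.76 / 0.73 = 12.000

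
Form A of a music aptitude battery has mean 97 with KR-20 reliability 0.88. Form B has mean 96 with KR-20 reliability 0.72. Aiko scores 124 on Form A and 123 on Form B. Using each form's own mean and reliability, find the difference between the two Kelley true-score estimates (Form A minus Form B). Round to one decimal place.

T̂_A = 0.88(124) + 0.12(97) = 120.760
T̂_B = 0.72(123) + 0.28(96) = 115.440
T̂_A − T̂_B = 5.320

5.3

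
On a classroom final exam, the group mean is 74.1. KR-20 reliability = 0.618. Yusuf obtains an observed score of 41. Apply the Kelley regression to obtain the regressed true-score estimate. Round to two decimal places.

T̂ = 0.618(41) + 0.382(74.1) = 25.338 + 28.3062 = 53.644 → 53.64

53.64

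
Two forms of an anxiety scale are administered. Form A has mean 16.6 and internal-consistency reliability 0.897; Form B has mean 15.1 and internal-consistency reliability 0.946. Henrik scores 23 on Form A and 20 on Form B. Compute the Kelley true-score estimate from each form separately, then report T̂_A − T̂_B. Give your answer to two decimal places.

2.61

T̂_A = 0.897(23) + 0.103(16.6) = 22.3408
T̂_B = 0.946(20) + 0.054(15.1) = 19.7354
T̂_A − T̂_B = 2.6054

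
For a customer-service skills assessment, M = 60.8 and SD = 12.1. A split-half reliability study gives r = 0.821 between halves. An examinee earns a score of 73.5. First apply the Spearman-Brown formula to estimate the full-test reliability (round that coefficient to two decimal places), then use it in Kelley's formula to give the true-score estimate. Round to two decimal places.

Spearman-Brown: ρ = 2r/(1 + r) = 2(0.821)/(1 + 0.821) = 1.6420/1.821 = 0.9017 → 0.90
Weight the observed score by reliability and the mean by (1 − reliability): T̂ = 0.90·73.5 + 0.10·60.8 = 66.150 + 6.080 = 72.230.

72.23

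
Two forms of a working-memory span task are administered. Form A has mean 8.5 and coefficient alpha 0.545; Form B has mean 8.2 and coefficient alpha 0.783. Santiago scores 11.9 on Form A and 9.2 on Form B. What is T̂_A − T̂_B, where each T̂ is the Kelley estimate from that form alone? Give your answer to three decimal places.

1.370

T̂_A = 0.545(11.9) + 0.455(8.5) = 10.35300
T̂_B = 0.783(9.2) + 0.217(8.2) = 8.98300
T̂_A − T̂_B = 1.37000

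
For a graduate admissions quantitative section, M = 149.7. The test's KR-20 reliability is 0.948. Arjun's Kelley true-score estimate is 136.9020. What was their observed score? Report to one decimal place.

136.2

T̂ = ρX + (1 − ρ)μ  ⇒  X = (T̂ − (1 − ρ)μ) / ρ
X = (136.9020 − 0.052 × 149.7) / 0.948 = (136.9020 − 7.7844) / 0.948 = 129.1176 / 0.948 = 136.200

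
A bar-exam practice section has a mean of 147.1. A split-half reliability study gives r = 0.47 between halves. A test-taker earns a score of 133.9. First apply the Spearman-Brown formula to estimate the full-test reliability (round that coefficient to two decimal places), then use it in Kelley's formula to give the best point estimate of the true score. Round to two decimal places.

138.65

Spearman-Brown: ρ = 2r/(1 + r) = 2(0.47)/(1 + 0.47) = 0.940/1.47 = 0.6395 → 0.64
T̂ = 0.64(133.9) + 0.36(147.1) = 85.696 + 52.956 = 138.652 → 138.65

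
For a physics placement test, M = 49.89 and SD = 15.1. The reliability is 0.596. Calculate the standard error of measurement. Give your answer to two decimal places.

9.60

SEM = SD · √(1 − ρ) = 15.1 × √0.404 = 15.1 × 0.6356 = 9.598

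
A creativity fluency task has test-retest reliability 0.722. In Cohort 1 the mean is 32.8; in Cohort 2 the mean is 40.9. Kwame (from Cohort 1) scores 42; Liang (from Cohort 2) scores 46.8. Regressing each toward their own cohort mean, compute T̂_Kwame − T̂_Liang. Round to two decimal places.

-5.72

T̂_Kwame = 0.722(42) + 0.278(32.8) = 39.4424
T̂_Liang = 0.722(46.8) + 0.278(40.9) = 45.1598
Difference = 39.4424 − 45.1598 = -5.7174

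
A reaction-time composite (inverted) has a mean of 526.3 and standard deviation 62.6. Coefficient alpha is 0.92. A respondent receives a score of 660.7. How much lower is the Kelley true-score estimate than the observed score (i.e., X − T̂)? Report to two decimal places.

T̂ = ρX + (1 − ρ)μ
  = 0.92 × 660.7 + 0.08 × 526.3
  = 607.844 + 42.104
  = 649.9480
  ≈ 649.948
X − T̂ = 660.7 − 649.948 = 10.752 → 10.75

10.75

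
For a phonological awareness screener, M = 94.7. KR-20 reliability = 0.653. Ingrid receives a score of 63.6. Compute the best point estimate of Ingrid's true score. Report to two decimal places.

T̂ = 0.653(63.6) + 0.347(94.7) = 41.5308 + 32.8609 = 74.392 → 74.39

74.39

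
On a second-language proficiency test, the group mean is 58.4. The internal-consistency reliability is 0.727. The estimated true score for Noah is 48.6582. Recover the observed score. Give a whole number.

T̂ = ρX + (1 − ρ)μ  ⇒  X = (T̂ − (1 − ρ)μ) / ρ
X = (48.6582 − 0.273 × 58.4) / 0.727 = (48.6582 − 15.9432) / 0.727 = 32.7150 / 0.727 = 45.00

45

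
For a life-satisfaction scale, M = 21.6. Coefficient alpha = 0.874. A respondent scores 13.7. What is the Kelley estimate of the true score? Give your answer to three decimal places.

T̂ = 0.874(13.7) + 0.126(21.6) = 11.9738 + 2.7216 = 14.6954 → 14.695

14.695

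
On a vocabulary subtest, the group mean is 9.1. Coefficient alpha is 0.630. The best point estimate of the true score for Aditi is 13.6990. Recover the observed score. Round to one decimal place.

T̂ = ρX + (1 − ρ)μ  ⇒  X = (T̂ − (1 − ρ)μ) / ρ
X = (13.6990 − 0.370 × 9.1) / 0.630 = (13.6990 − 3.3670) / 0.630 = 10.3320 / 0.630 = 16.400

16.4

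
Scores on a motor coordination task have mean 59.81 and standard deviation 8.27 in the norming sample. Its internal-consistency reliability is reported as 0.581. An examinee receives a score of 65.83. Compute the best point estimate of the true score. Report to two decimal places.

T̂ = ρX + (1 − ρ)μ
  = 0.581 × 65.83 + 0.419 × 59.81
  = 38.24723 + 25.06039
  = 63.308
  ≈ 63.31

63.31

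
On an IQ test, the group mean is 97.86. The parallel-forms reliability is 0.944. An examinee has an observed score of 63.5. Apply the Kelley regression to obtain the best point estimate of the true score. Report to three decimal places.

65.424

Kelley's formula gives T̂ = 0.944·63.5 + 0.056·97.86 = 59.9440 + 5.48016 = 65.4242.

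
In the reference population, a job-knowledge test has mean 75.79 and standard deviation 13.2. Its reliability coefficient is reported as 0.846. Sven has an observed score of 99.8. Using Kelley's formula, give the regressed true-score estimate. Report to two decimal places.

96.10

T̂ = 0.846(99.8) + 0.154(75.79) = 84.4308 + 11.67166 = 96.102 → 96.10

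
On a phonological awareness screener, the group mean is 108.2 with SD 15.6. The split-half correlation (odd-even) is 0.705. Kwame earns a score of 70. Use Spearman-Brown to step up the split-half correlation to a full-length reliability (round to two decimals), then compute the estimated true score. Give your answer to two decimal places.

76.49

Spearman-Brown: ρ = 2r/(1 + r) = 2(0.705)/(1 + 0.705) = 1.4100/1.705 = 0.8270 → 0.83
T̂ = 0.83(70) + 0.17(108.2) = 58.10 + 18.394 = 76.494 → 76.49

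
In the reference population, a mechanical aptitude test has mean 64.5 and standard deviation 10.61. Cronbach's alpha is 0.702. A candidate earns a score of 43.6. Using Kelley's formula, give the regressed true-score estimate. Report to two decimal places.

49.83

T̂ = ρX + (1 − ρ)μ
  = 0.702 × 43.6 + 0.298 × 64.5
  = 30.6072 + 19.2210
  = 49.828
  ≈ 49.83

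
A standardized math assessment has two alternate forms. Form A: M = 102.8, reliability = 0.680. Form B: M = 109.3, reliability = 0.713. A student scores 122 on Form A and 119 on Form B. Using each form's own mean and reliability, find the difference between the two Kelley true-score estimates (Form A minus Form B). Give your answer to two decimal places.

-0.36

T̂_A = 0.680(122) + 0.320(102.8) = 115.8560
T̂_B = 0.713(119) + 0.287(109.3) = 116.2161
T̂_A − T̂_B = -0.3601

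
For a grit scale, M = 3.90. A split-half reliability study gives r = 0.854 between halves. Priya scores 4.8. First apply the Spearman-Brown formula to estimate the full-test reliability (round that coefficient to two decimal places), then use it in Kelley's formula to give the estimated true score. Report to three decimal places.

Spearman-Brown: ρ = 2r/(1 + r) = 2(0.854)/(1 + 0.854) = 1.7080/1.854 = 0.9213 → 0.92
T̂ = 0.92(4.8) + 0.08(3.90) = 4.416 + 0.3120 = 4.7280 → 4.728

4.728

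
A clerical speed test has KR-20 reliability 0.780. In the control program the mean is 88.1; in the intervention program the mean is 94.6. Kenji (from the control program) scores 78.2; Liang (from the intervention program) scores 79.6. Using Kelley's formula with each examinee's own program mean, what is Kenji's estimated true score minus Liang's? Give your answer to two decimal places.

-2.52

T̂_Kenji = 0.780(78.2) + 0.220(88.1) = 80.3780
T̂_Liang = 0.780(79.6) + 0.220(94.6) = 82.9000
Difference = 80.3780 − 82.9000 = -2.5220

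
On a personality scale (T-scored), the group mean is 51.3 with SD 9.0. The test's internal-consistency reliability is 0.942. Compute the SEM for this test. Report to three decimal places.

2.167

SEM = SD · √(1 − ρ) = 9.0 × √0.058 = 9.0 × 0.2408 = 2.1675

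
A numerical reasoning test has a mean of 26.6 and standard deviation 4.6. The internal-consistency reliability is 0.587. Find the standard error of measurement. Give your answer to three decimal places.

SEM = SD · √(1 − ρ) = 4.6 × √0.413 = 4.6 × 0.6427 = 2.9562

2.956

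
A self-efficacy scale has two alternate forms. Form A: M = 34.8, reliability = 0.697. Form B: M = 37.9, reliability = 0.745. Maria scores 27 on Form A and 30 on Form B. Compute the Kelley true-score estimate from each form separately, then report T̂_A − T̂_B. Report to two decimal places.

T̂_A = 0.697(27) + 0.303(34.8) = 29.3634
T̂_B = 0.745(30) + 0.255(37.9) = 32.0145
T̂_A − T̂_B = -2.6511

-2.65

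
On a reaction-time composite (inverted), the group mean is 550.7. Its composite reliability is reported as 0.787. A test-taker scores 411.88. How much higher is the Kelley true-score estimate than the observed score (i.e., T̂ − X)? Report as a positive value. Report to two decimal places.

Regress the observed score toward the mean by the unreliability: T̂ = 0.787·411.88 + 0.213·550.7 = 324.14956 + 117.2991 = 441.4487.
T̂ − X = 441.449 − 411.88 = 29.569 → 29.57

29.57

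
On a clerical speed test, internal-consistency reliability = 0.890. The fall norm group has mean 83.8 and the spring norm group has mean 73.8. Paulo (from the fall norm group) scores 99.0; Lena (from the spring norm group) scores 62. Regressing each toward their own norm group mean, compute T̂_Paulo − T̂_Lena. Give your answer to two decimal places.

34.03

T̂_Paulo = 0.890(99.0) + 0.110(83.8) = 97.3280
T̂_Lena = 0.890(62) + 0.110(73.8) = 63.2980
Difference = 97.3280 − 63.2980 = 34.0300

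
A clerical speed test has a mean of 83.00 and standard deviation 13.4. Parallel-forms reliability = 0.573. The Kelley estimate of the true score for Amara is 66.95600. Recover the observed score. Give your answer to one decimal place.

55.0

T̂ = ρX + (1 − ρ)μ  ⇒  X = (T̂ − (1 − ρ)μ) / ρ
X = (66.95600 − 0.427 × 83.00) / 0.573 = (66.95600 − 35.44100) / 0.573 = 31.51500 / 0.573 = 55.000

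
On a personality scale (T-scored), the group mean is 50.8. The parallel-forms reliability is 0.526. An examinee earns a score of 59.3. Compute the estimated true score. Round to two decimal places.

Kelley's formula gives T̂ = 0.526·59.3 + 0.474·50.8 = 31.1918 + 24.0792 = 55.271.

55.27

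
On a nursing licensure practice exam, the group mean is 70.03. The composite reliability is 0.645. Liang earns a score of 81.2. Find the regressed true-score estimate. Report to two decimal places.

T̂ = ρX + (1 − ρ)μ
  = 0.645 × 81.2 + 0.355 × 70.03
  = 52.3740 + 24.86065
  = 77.235
  ≈ 77.23

77.23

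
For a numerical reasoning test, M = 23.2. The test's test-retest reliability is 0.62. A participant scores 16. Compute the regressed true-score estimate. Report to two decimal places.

T̂ = 0.62(16) + 0.38(23.2) = 9.92 + 8.816 = 18.736 → 18.74

18.74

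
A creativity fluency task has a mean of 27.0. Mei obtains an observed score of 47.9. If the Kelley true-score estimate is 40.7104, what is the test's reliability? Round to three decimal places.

T̂ = ρX + (1 − ρ)μ  ⇒  T̂ − μ = ρ(X − μ)
ρ = (T̂ − μ)/(X − μ) = (40.7104 − 27.0) / (47.9 − 27.0) = 13.7104 / 20.9 = 0.65600

0.656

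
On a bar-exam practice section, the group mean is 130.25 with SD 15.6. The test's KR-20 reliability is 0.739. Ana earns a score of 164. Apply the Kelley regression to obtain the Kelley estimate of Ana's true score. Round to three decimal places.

155.191

T̂ = ρX + (1 − ρ)μ
  = 0.739 × 164 + 0.261 × 130.25
  = 121.196 + 33.99525
  = 155.1912
  ≈ 155.191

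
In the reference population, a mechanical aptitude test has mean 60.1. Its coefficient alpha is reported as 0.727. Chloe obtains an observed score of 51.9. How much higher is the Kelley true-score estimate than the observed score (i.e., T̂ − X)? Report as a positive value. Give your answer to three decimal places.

2.239

Weight the observed score by reliability and the mean by (1 − reliability): T̂ = 0.727·51.9 + 0.273·60.1 = 37.7313 + 16.4073 = 54.13860.
T̂ − X = 54.1386 − 51.9 = 2.2386 → 2.239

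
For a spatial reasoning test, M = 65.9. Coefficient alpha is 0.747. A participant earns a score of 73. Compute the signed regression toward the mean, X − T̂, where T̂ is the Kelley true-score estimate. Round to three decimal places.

T̂ = 0.747(73) + 0.253(65.9) = 54.531 + 16.6727 = 71.20370 → 71.2037
X − T̂ = 73 − 71.2037 = 1.7963 → 1.796

1.796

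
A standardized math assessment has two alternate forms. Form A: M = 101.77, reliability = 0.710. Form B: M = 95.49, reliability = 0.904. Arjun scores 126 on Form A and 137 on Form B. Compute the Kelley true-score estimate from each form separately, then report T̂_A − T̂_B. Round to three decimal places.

-14.042

T̂_A = 0.710(126) + 0.290(101.77) = 118.97330
T̂_B = 0.904(137) + 0.096(95.49) = 133.01504
T̂_A − T̂_B = -14.04174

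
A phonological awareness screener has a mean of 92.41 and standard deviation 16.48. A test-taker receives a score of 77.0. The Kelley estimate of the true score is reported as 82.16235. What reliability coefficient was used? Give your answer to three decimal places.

T̂ = ρX + (1 − ρ)μ  ⇒  T̂ − μ = ρ(X − μ)
ρ = (T̂ − μ)/(X − μ) = (82.16235 − 92.41) / (77.0 − 92.41) = -10.24765 / -15.41 = 0.66500

0.665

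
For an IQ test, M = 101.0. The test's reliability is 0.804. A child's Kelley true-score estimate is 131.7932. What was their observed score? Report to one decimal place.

139.3

T̂ = ρX + (1 − ρ)μ  ⇒  X = (T̂ − (1 − ρ)μ) / ρ
X = (131.7932 − 0.196 × 101.0) / 0.804 = (131.7932 − 19.7960) / 0.804 = 111.9972 / 0.804 = 139.300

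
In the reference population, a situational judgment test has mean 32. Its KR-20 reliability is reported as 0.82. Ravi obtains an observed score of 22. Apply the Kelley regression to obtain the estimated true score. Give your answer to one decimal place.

T̂ = ρX + (1 − ρ)μ
  = 0.82 × 22 + 0.18 × 32
  = 18.04 + 5.76
  = 23.80
  ≈ 23.8

23.8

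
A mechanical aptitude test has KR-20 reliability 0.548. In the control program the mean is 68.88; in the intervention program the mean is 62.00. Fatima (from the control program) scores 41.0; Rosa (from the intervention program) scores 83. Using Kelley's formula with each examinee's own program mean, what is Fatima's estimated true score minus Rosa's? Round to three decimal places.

-19.906

T̂_Fatima = 0.548(41.0) + 0.452(68.88) = 53.60176
T̂_Rosa = 0.548(83) + 0.452(62.00) = 73.50800
Difference = 53.60176 − 73.50800 = -19.90624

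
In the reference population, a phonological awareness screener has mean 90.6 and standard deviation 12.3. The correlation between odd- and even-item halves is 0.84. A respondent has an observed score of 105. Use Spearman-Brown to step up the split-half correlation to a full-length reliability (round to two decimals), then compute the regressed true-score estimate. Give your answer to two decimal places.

103.70

Spearman-Brown: ρ = 2r/(1 + r) = 2(0.84)/(1 + 0.84) = 1.680/1.84 = 0.9130 → 0.91
T̂ = 0.91(105) + 0.09(90.6) = 95.55 + 8.154 = 103.704 → 103.70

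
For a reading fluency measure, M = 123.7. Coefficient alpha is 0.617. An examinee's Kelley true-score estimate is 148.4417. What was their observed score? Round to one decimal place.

T̂ = ρX + (1 − ρ)μ  ⇒  X = (T̂ − (1 − ρ)μ) / ρ
X = (148.4417 − 0.383 × 123.7) / 0.617 = (148.4417 − 47.3771) / 0.617 = 101.0646 / 0.617 = 163.800

163.8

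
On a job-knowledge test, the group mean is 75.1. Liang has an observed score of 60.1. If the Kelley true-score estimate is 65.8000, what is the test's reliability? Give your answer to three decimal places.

0.620

T̂ = ρX + (1 − ρ)μ  ⇒  T̂ − μ = ρ(X − μ)
ρ = (T̂ − μ)/(X − μ) = (65.8000 − 75.1) / (60.1 − 75.1) = -9.3000 / -15.0 = 0.62000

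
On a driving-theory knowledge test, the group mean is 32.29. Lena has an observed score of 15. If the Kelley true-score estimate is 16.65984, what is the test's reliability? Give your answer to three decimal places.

0.904

T̂ = ρX + (1 − ρ)μ  ⇒  T̂ − μ = ρ(X − μ)
ρ = (T̂ − μ)/(X − μ) = (16.65984 − 32.29) / (15 − 32.29) = -15.63016 / -17.29 = 0.90400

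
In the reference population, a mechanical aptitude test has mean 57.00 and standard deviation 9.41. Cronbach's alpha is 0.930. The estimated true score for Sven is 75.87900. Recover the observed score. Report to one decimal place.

T̂ = ρX + (1 − ρ)μ  ⇒  X = (T̂ − (1 − ρ)μ) / ρ
X = (75.87900 − 0.070 × 57.00) / 0.930 = (75.87900 − 3.99000) / 0.930 = 71.88900 / 0.930 = 77.300

77.3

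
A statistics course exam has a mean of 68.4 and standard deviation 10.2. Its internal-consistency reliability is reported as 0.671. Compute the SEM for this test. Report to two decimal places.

5.85

SEM = SD · √(1 − ρ) = 10.2 × √0.329 = 10.2 × 0.5736 = 5.851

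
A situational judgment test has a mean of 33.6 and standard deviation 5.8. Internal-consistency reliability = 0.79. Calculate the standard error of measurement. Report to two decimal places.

2.66

SEM = SD · √(1 − ρ) = 5.8 × √0.21 = 5.8 × 0.4583 = 2.658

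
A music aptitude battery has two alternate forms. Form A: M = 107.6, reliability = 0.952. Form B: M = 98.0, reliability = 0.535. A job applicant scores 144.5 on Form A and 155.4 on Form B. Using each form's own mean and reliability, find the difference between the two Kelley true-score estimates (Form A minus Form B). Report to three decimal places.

14.020

T̂_A = 0.952(144.5) + 0.048(107.6) = 142.72880
T̂_B = 0.535(155.4) + 0.465(98.0) = 128.70900
T̂_A − T̂_B = 14.01980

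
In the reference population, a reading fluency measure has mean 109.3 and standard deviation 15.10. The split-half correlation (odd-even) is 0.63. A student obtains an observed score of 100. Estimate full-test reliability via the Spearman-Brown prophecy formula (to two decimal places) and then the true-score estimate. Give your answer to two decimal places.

102.14

Spearman-Brown: ρ = 2r/(1 + r) = 2(0.63)/(1 + 0.63) = 1.260/1.63 = 0.7730 → 0.77
T̂ = 0.77(100) + 0.23(109.3) = 77.00 + 25.139 = 102.139 → 102.14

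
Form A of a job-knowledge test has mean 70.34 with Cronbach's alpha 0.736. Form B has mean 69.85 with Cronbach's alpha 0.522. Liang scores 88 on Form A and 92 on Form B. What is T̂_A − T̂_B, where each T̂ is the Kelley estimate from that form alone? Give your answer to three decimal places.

T̂_A = 0.736(88) + 0.264(70.34) = 83.33776
T̂_B = 0.522(92) + 0.478(69.85) = 81.41230
T̂_A − T̂_B = 1.92546

1.925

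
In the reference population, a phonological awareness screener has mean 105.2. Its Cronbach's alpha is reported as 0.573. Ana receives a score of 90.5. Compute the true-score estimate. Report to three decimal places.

T̂ = ρX + (1 − ρ)μ
  = 0.573 × 90.5 + 0.427 × 105.2
  = 51.8565 + 44.9204
  = 96.7769
  ≈ 96.777

96.777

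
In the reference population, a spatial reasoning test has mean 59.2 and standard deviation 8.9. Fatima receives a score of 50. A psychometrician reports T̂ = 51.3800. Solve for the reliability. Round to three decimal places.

T̂ = ρX + (1 − ρ)μ  ⇒  T̂ − μ = ρ(X − μ)
ρ = (T̂ − μ)/(X − μ) = (51.3800 − 59.2) / (50 − 59.2) = -7.8200 / -9.2 = 0.85000

0.850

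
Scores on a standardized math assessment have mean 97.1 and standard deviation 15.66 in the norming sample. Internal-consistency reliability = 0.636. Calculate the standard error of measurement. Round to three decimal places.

SEM = SD · √(1 − ρ) = 15.66 × √0.364 = 15.66 × 0.6033 = 9.4481

9.448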